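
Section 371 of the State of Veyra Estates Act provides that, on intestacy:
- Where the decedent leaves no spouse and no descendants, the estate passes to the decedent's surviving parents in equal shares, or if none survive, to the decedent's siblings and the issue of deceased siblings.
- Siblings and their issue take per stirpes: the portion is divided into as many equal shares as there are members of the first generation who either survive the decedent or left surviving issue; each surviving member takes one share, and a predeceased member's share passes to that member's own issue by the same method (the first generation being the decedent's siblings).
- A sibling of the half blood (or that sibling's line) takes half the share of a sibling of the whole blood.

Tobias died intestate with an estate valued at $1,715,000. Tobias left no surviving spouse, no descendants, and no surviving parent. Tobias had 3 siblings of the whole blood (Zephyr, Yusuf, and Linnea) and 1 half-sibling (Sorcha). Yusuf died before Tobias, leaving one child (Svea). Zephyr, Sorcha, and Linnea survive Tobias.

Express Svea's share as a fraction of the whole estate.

The entire $1,715,000 passes to the siblings and their issue.
Counting each half-blood sibling's line as half a unit, there are 7/2 units in $1,715,000, so one unit is $490,000. Whole-blood lines (Zephyr, Yusuf, and Linnea) take $490,000 each; half-blood lines (Sorcha) take $245,000 each.
Yusuf's share ($490,000) passes entirely to Svea.

Svea receives 2/7 of the estate.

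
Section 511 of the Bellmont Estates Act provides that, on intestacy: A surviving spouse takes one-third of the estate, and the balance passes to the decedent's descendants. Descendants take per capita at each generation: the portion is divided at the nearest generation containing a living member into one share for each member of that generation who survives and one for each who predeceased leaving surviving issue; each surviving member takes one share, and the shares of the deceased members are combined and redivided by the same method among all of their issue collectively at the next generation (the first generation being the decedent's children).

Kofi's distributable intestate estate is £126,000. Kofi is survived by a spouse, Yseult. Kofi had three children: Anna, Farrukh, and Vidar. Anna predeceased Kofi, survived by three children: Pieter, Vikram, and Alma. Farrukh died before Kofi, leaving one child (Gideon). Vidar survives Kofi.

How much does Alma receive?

Alma receives £14,000.

Yseult takes one-third of £126,000 = £42,000. The remaining £84,000 passes to the descendants.
The descendants' portion (£84,000) is divided at the children's generation into 3 shares of £28,000. Vidar takes £28,000. The 2 shares of the deceased (Anna and Farrukh) are combined into a pool of £56,000.
That pool (£56,000) is divided at the grandchildren's generation equally among Pieter, Vikram, Alma, and Gideon: £14,000 each.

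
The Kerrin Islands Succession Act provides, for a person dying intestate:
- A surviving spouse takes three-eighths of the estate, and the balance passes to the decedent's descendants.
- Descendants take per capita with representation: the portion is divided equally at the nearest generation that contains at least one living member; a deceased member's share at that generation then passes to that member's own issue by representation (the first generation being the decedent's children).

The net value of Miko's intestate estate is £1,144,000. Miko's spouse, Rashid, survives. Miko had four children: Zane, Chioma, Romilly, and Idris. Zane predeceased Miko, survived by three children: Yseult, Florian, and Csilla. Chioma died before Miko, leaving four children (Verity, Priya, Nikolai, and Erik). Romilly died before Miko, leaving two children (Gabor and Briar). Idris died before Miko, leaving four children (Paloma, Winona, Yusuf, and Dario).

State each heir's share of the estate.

Rashid takes three-eighths of £1,144,000 = £429,000. The remaining £715,000 passes to the descendants.
No child survives, so the initial division is made at the grandchildren's generation.
The descendants' portion (£715,000) is divided into 13 shares of £55,000: Yseult, Florian, Csilla, Verity, Priya, Nikolai, Erik, Gabor, Briar, Paloma, Winona, Yusuf, and Dario each take £55,000.

Rashid: £429,000; Yseult: £55,000; Florian: £55,000; Csilla: £55,000; Verity: £55,000; Priya: £55,000; Nikolai: £55,000; Erik: £55,000; Gabor: £55,000; Briar: £55,000; Paloma: £55,000; Winona: £55,000; Yusuf: £55,000; Dario: £55,000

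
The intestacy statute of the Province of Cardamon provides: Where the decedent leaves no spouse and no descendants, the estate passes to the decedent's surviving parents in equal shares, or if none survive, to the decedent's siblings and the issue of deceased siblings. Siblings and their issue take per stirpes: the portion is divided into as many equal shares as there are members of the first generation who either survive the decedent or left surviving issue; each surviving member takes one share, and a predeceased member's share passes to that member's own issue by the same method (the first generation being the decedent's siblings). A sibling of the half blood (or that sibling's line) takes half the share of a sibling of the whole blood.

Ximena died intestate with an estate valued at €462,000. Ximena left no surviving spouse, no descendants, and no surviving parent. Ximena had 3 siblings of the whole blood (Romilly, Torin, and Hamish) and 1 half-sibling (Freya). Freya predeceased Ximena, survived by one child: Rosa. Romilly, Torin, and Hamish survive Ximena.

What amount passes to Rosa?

The entire €462,000 passes to the siblings and their issue.
Counting each half-blood sibling's line as half a unit, there are 7/2 units in €462,000, so one unit is €132,000. Whole-blood lines (Romilly, Torin, and Hamish) take €132,000 each; half-blood lines (Freya) take €66,000 each.
Freya's share (€66,000) passes entirely to Rosa.

Rosa receives €66,000.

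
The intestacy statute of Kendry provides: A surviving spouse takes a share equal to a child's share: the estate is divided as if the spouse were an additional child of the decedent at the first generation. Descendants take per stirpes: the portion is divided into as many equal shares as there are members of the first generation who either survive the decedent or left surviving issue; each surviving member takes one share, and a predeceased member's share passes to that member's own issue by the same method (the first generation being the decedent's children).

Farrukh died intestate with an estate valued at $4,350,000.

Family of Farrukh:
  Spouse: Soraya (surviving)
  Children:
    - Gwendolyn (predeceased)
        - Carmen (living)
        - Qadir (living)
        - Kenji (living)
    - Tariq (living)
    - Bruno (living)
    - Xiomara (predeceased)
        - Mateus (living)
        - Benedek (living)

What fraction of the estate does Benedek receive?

The spouse counts as an additional share at the children's level, so there are 5 primary shares of $870,000. Soraya takes one such share ($870,000).
The children's combined portion ($3,480,000) is divided into 4 shares of $870,000: Tariq and Bruno each take $870,000; Gwendolyn's $870,000 share passes to Gwendolyn's issue; Xiomara's $870,000 share passes to Xiomara's issue.
Gwendolyn's share ($870,000) is divided into 3 shares of $290,000: Carmen, Qadir, and Kenji each take $290,000.
Xiomara's share ($870,000) is divided into 2 shares of $435,000: Mateus and Benedek each take $435,000.

Benedek receives 1/10 of the estate.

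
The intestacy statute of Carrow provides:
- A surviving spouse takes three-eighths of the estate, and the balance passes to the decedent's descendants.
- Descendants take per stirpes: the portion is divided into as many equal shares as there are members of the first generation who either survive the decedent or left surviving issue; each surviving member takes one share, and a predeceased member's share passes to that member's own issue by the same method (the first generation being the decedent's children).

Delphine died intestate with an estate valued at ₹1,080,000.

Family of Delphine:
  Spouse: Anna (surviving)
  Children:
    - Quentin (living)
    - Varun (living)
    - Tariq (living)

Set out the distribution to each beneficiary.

Anna takes three-eighths of ₹1,080,000 = ₹405,000. The remaining ₹675,000 passes to the descendants.
The descendants' portion (₹675,000) is divided into 3 shares of ₹225,000: Quentin, Varun, and Tariq each take ₹225,000.

Anna: ₹405,000; Quentin: ₹225,000; Varun: ₹225,000; Tariq: ₹225,000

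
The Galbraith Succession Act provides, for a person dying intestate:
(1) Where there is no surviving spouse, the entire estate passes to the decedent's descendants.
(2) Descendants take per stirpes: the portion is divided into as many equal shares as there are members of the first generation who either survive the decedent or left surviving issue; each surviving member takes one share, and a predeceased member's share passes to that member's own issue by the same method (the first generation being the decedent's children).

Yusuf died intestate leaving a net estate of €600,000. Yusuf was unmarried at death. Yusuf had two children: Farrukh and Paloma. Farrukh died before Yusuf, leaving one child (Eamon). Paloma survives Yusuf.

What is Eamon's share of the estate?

Eamon receives €300,000.

The entire €600,000 passes to the descendants.
That amount (€600,000) is divided into 2 shares of €300,000: Paloma takes €300,000; Farrukh's €300,000 share passes to Farrukh's issue.
Farrukh's share (€300,000) passes entirely to Eamon.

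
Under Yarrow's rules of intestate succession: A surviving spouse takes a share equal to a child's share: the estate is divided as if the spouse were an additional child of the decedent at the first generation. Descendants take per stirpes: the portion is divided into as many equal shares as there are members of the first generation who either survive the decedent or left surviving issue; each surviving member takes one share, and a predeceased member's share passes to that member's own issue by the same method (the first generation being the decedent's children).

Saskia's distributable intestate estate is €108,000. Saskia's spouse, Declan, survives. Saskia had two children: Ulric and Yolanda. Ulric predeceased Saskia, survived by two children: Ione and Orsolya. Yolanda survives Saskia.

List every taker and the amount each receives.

Declan: €36,000; Ione: €18,000; Orsolya: €18,000; Yolanda: €36,000

The spouse counts as an additional share at the children's level, so there are 3 primary shares of €36,000. Declan takes one such share (€36,000).
The children's combined portion (€72,000) is divided into 2 shares of €36,000: Yolanda takes €36,000; Ulric's €36,000 share passes to Ulric's issue.
Ulric's share (€36,000) is divided into 2 shares of €18,000: Ione and Orsolya each take €18,000.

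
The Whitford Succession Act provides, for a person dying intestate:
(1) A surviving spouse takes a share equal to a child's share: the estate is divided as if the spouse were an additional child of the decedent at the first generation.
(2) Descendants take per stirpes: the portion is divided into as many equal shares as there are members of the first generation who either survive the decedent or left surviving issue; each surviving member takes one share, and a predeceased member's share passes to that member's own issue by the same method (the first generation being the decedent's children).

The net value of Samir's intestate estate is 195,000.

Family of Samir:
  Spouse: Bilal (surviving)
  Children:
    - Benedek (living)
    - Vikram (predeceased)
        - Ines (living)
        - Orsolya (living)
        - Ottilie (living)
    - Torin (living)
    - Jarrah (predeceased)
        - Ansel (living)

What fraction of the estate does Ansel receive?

The spouse counts as an additional share at the children's level, so there are 5 primary shares of 39,000. Bilal takes one such share (39,000).
The children's combined portion (156,000) is divided into 4 shares of 39,000: Benedek and Torin each take 39,000; Vikram's 39,000 share passes to Vikram's issue; Jarrah's 39,000 share passes to Jarrah's issue.
Vikram's share (39,000) is divided into 3 shares of 13,000: Ines, Orsolya, and Ottilie each take 13,000.
Jarrah's share (39,000) passes entirely to Ansel.

Ansel receives 1/5 of the estate.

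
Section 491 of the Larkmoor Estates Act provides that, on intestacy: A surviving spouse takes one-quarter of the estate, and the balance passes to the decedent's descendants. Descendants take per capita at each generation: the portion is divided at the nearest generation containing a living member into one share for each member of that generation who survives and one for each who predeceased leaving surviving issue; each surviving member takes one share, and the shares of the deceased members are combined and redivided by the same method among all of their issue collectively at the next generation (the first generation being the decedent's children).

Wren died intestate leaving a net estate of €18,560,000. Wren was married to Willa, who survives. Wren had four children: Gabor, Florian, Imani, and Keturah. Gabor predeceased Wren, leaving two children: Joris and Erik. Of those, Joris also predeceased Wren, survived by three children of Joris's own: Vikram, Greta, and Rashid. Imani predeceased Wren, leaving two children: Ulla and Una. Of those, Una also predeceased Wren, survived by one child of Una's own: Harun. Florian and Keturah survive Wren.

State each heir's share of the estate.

Willa: €4,640,000; Vikram: €870,000; Greta: €870,000; Rashid: €870,000; Erik: €1,740,000; Florian: €3,480,000; Ulla: €1,740,000; Harun: €870,000; Keturah: €3,480,000

Willa takes one-quarter of €18,560,000 = €4,640,000. The remaining €13,920,000 passes to the descendants.
The descendants' portion (€13,920,000) is divided at the children's generation into 4 shares of €3,480,000. Florian and Keturah each take €3,480,000. The 2 shares of the deceased (Gabor and Imani) are combined into a pool of €6,960,000.
That pool (€6,960,000) is divided at the grandchildren's generation into 4 shares of €1,740,000. Erik and Ulla each take €1,740,000. The 2 shares of the deceased (Joris and Una) are combined into a pool of €3,480,000.
That pool (€3,480,000) is divided at the great-grandchildren's generation equally among Vikram, Greta, Rashid, and Harun: €870,000 each.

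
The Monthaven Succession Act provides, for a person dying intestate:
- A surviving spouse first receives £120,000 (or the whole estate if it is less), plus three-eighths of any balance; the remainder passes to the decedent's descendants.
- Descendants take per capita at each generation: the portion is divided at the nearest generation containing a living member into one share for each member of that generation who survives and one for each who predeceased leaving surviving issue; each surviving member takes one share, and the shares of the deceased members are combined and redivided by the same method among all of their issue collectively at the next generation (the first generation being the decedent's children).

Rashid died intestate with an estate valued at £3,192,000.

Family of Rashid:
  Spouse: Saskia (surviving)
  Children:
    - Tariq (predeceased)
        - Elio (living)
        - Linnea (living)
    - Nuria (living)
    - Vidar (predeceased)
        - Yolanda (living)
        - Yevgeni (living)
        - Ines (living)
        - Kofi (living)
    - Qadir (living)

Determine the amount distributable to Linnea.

Saskia first takes £120,000, leaving a balance of £3,072,000. Saskia then takes three-eighths of the balance (£1,152,000), for a total of £1,272,000. The remaining £1,920,000 passes to the descendants.
The descendants' portion (£1,920,000) is divided at the children's generation into 4 shares of £480,000. Nuria and Qadir each take £480,000. The 2 shares of the deceased (Tariq and Vidar) are combined into a pool of £960,000.
That pool (£960,000) is divided at the grandchildren's generation equally among Elio, Linnea, Yolanda, Yevgeni, Ines, and Kofi: £160,000 each.

Linnea receives £160,000.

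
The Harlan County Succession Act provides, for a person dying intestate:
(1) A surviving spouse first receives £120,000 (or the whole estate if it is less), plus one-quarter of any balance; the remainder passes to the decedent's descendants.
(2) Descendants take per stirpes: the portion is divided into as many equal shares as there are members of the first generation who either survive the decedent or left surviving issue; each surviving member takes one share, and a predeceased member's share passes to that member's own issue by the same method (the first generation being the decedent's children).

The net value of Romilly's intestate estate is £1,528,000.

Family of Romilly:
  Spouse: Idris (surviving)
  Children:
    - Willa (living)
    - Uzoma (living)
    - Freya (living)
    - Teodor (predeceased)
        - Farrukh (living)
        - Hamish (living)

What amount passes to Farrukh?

Idris first takes £120,000, leaving a balance of £1,408,000. Idris then takes one-quarter of the balance (£352,000), for a total of £472,000. The remaining £1,056,000 passes to the descendants.
The descendants' portion (£1,056,000) is divided into 4 shares of £264,000: Willa, Uzoma, and Freya each take £264,000; Teodor's £264,000 share passes to Teodor's issue.
Teodor's share (£264,000) is divided into 2 shares of £132,000: Farrukh and Hamish each take £132,000.

Farrukh receives £132,000.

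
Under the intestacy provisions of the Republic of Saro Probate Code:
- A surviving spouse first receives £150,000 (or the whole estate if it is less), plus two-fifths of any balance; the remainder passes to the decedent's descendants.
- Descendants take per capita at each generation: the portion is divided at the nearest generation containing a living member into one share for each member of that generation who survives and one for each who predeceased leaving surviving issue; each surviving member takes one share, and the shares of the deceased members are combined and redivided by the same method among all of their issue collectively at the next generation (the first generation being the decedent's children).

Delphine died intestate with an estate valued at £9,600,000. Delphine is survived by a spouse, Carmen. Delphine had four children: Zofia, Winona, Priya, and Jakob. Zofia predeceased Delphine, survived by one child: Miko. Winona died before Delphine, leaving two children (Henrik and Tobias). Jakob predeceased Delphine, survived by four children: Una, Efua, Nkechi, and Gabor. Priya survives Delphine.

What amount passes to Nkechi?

Nkechi receives £607,500.

Carmen first takes £150,000, leaving a balance of £9,450,000. Carmen then takes two-fifths of the balance (£3,780,000), for a total of £3,930,000. The remaining £5,670,000 passes to the descendants.
The descendants' portion (£5,670,000) is divided at the children's generation into 4 shares of £1,417,500. Priya takes £1,417,500. The 3 shares of the deceased (Zofia, Winona, and Jakob) are combined into a pool of £4,252,500.
That pool (£4,252,500) is divided at the grandchildren's generation equally among Miko, Henrik, Tobias, Una, Efua, Nkechi, and Gabor: £607,500 each.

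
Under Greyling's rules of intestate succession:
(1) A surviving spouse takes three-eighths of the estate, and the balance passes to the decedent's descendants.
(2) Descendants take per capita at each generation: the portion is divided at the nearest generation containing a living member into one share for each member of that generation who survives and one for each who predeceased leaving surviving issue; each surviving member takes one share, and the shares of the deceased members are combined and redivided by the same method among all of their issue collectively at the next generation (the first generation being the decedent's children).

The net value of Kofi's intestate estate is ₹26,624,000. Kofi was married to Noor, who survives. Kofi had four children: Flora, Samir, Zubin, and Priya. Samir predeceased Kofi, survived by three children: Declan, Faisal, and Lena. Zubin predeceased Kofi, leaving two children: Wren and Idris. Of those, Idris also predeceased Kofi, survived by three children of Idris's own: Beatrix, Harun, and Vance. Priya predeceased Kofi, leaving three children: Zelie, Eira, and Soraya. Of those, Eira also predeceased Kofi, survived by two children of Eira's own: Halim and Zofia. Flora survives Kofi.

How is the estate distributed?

Noor takes three-eighths of ₹26,624,000 = ₹9,984,000. The remaining ₹16,640,000 passes to the descendants.
The descendants' portion (₹16,640,000) is divided at the children's generation into 4 shares of ₹4,160,000. Flora takes ₹4,160,000. The 3 shares of the deceased (Samir, Zubin, and Priya) are combined into a pool of ₹12,480,000.
That pool (₹12,480,000) is divided at the grandchildren's generation into 8 shares of ₹1,560,000. Declan, Faisal, Lena, Wren, Zelie, and Soraya each take ₹1,560,000. The 2 shares of the deceased (Idris and Eira) are combined into a pool of ₹3,120,000.
That pool (₹3,120,000) is divided at the great-grandchildren's generation equally among Beatrix, Harun, Vance, Halim, and Zofia: ₹624,000 each.

Noor: ₹9,984,000; Flora: ₹4,160,000; Declan: ₹1,560,000; Faisal: ₹1,560,000; Lena: ₹1,560,000; Wren: ₹1,560,000; Beatrix: ₹624,000; Harun: ₹624,000; Vance: ₹624,000; Zelie: ₹1,560,000; Halim: ₹624,000; Zofia: ₹624,000; Soraya: ₹1,560,000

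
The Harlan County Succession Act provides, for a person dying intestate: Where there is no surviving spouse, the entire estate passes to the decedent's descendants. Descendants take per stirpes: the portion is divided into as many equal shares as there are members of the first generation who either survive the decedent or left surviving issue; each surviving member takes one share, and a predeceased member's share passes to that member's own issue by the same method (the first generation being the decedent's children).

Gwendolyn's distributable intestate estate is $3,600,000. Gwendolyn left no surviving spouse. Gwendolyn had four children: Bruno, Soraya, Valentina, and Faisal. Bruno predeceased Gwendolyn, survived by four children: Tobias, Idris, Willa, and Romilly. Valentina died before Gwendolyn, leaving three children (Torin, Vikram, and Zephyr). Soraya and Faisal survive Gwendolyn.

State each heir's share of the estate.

The entire $3,600,000 passes to the descendants.
That amount ($3,600,000) is divided into 4 shares of $900,000: Soraya and Faisal each take $900,000; Bruno's $900,000 share passes to Bruno's issue; Valentina's $900,000 share passes to Valentina's issue.
Bruno's share ($900,000) is divided into 4 shares of $225,000: Tobias, Idris, Willa, and Romilly each take $225,000.
Valentina's share ($900,000) is divided into 3 shares of $300,000: Torin, Vikram, and Zephyr each take $300,000.

Tobias: $225,000; Idris: $225,000; Willa: $225,000; Romilly: $225,000; Soraya: $900,000; Torin: $300,000; Vikram: $300,000; Zephyr: $300,000; Faisal: $900,000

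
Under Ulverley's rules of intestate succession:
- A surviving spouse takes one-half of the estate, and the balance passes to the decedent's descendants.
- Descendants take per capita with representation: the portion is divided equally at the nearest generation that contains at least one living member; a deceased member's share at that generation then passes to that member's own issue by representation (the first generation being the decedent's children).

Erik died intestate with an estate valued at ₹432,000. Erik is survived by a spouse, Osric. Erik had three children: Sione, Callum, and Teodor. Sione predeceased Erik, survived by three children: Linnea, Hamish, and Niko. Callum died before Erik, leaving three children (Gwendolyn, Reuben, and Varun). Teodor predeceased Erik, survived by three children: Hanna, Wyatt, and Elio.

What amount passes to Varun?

Osric takes one-half of ₹432,000 = ₹216,000. The remaining ₹216,000 passes to the descendants.
No child survives, so the initial division is made at the grandchildren's generation.
The descendants' portion (₹216,000) is divided into 9 shares of ₹24,000: Linnea, Hamish, Niko, Gwendolyn, Reuben, Varun, Hanna, Wyatt, and Elio each take ₹24,000.

Varun receives ₹24,000.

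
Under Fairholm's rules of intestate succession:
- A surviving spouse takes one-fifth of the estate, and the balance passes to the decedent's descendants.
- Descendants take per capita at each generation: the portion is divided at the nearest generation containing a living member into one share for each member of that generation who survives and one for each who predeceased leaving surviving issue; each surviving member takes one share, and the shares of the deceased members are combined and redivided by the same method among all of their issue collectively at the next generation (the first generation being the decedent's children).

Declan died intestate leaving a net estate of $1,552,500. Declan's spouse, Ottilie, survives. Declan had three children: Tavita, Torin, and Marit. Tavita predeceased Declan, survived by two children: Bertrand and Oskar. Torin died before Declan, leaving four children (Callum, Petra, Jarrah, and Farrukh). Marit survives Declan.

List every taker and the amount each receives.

Ottilie takes one-fifth of $1,552,500 = $310,500. The remaining $1,242,000 passes to the descendants.
The descendants' portion ($1,242,000) is divided at the children's generation into 3 shares of $414,000. Marit takes $414,000. The 2 shares of the deceased (Tavita and Torin) are combined into a pool of $828,000.
That pool ($828,000) is divided at the grandchildren's generation equally among Bertrand, Oskar, Callum, Petra, Jarrah, and Farrukh: $138,000 each.

Ottilie: $310,500; Bertrand: $138,000; Oskar: $138,000; Callum: $138,000; Petra: $138,000; Jarrah: $138,000; Farrukh: $138,000; Marit: $414,000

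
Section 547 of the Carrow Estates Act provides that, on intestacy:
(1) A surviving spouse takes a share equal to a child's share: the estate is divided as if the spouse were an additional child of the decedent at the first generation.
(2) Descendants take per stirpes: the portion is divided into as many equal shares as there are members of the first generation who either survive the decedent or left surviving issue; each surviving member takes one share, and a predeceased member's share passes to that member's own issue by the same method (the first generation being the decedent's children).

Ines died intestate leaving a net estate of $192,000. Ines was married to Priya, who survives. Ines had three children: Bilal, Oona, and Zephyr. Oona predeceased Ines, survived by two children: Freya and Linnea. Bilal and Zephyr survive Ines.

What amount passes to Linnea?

The spouse counts as an additional share at the children's level, so there are 4 primary shares of $48,000. Priya takes one such share ($48,000).
The children's combined portion ($144,000) is divided into 3 shares of $48,000: Bilal and Zephyr each take $48,000; Oona's $48,000 share passes to Oona's issue.
Oona's share ($48,000) is divided into 2 shares of $24,000: Freya and Linnea each take $24,000.

Linnea receives $24,000.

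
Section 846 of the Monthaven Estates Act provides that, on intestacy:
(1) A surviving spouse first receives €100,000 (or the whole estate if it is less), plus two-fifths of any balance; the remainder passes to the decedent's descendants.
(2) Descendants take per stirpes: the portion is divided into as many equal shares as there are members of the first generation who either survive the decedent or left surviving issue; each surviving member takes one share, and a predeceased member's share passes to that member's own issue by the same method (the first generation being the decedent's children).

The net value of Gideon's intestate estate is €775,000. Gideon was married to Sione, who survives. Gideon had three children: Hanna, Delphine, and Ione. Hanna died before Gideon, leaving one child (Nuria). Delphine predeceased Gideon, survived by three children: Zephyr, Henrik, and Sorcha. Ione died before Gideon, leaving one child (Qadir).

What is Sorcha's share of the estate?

Sione first takes €100,000, leaving a balance of €675,000. Sione then takes two-fifths of the balance (€270,000), for a total of €370,000. The remaining €405,000 passes to the descendants.
The descendants' portion (€405,000) is divided into 3 shares of €135,000: Hanna's €135,000 share passes to Hanna's issue; Delphine's €135,000 share passes to Delphine's issue; Ione's €135,000 share passes to Ione's issue.
Hanna's share (€135,000) passes entirely to Nuria.
Delphine's share (€135,000) is divided into 3 shares of €45,000: Zephyr, Henrik, and Sorcha each take €45,000.
Ione's share (€135,000) passes entirely to Qadir.

Sorcha receives €45,000.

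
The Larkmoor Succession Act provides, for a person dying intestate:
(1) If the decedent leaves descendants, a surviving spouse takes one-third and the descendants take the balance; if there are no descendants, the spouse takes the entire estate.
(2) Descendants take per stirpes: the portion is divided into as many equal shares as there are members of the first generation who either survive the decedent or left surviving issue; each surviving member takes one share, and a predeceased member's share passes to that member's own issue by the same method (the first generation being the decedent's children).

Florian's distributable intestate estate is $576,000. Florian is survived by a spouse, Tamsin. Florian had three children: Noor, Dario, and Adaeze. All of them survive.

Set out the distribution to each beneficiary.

Tamsin takes one-third of $576,000 = $192,000. The remaining $384,000 passes to the descendants.
The descendants' portion ($384,000) is divided into 3 shares of $128,000: Noor, Dario, and Adaeze each take $128,000.

Tamsin: $192,000; Noor: $128,000; Dario: $128,000; Adaeze: $128,000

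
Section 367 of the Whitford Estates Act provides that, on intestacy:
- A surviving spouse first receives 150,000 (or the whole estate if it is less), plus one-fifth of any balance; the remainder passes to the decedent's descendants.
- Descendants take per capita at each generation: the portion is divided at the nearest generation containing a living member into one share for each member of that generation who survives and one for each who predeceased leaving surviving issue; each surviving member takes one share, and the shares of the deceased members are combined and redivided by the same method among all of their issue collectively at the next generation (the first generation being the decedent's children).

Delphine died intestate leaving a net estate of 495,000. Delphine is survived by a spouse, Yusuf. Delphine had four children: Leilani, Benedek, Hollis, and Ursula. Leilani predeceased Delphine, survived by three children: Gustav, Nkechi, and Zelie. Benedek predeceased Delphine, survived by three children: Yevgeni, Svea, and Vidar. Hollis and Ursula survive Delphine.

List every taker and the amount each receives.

Yusuf: 219,000; Gustav: 23,000; Nkechi: 23,000; Zelie: 23,000; Yevgeni: 23,000; Svea: 23,000; Vidar: 23,000; Hollis: 69,000; Ursula: 69,000

Yusuf first takes 150,000, leaving a balance of 345,000. Yusuf then takes one-fifth of the balance (69,000), for a total of 219,000. The remaining 276,000 passes to the descendants.
The descendants' portion (276,000) is divided at the children's generation into 4 shares of 69,000. Hollis and Ursula each take 69,000. The 2 shares of the deceased (Leilani and Benedek) are combined into a pool of 138,000.
That pool (138,000) is divided at the grandchildren's generation equally among Gustav, Nkechi, Zelie, Yevgeni, Svea, and Vidar: 23,000 each.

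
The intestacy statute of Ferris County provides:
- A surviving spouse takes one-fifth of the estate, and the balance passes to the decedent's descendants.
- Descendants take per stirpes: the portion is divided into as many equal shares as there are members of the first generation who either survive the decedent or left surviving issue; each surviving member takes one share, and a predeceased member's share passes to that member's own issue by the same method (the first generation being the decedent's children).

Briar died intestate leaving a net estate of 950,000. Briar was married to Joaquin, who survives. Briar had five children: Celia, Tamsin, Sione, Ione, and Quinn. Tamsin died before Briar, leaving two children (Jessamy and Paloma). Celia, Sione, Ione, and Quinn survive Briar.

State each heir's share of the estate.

Joaquin takes one-fifth of 950,000 = 190,000. The remaining 760,000 passes to the descendants.
The descendants' portion (760,000) is divided into 5 shares of 152,000: Celia, Sione, Ione, and Quinn each take 152,000; Tamsin's 152,000 share passes to Tamsin's issue.
Tamsin's share (152,000) is divided into 2 shares of 76,000: Jessamy and Paloma each take 76,000.

Joaquin: 190,000; Celia: 152,000; Jessamy: 76,000; Paloma: 76,000; Sione: 152,000; Ione: 152,000; Quinn: 152,000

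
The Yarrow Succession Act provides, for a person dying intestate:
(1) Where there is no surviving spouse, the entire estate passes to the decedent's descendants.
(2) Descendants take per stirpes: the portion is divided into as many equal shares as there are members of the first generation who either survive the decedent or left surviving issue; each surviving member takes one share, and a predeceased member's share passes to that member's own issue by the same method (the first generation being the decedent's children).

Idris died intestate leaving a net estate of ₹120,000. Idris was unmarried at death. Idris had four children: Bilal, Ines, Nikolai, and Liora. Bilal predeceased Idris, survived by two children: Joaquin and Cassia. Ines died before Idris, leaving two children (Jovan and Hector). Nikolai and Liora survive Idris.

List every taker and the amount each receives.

Joaquin: ₹15,000; Cassia: ₹15,000; Jovan: ₹15,000; Hector: ₹15,000; Nikolai: ₹30,000; Liora: ₹30,000

The entire ₹120,000 passes to the descendants.
That amount (₹120,000) is divided into 4 shares of ₹30,000: Nikolai and Liora each take ₹30,000; Bilal's ₹30,000 share passes to Bilal's issue; Ines's ₹30,000 share passes to Ines's issue.
Bilal's share (₹30,000) is divided into 2 shares of ₹15,000: Joaquin and Cassia each take ₹15,000.
Ines's share (₹30,000) is divided into 2 shares of ₹15,000: Jovan and Hector each take ₹15,000.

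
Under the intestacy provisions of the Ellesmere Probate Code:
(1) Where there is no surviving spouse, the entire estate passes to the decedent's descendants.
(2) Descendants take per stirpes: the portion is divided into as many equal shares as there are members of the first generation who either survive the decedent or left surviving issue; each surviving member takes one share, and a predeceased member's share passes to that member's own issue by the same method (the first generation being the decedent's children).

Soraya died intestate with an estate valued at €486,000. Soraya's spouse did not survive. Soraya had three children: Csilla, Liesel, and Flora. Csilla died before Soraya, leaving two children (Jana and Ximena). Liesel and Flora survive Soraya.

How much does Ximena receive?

Ximena receives €81,000.

The entire €486,000 passes to the descendants.
That amount (€486,000) is divided into 3 shares of €162,000: Liesel and Flora each take €162,000; Csilla's €162,000 share passes to Csilla's issue.
Csilla's share (€162,000) is divided into 2 shares of €81,000: Jana and Ximena each take €81,000.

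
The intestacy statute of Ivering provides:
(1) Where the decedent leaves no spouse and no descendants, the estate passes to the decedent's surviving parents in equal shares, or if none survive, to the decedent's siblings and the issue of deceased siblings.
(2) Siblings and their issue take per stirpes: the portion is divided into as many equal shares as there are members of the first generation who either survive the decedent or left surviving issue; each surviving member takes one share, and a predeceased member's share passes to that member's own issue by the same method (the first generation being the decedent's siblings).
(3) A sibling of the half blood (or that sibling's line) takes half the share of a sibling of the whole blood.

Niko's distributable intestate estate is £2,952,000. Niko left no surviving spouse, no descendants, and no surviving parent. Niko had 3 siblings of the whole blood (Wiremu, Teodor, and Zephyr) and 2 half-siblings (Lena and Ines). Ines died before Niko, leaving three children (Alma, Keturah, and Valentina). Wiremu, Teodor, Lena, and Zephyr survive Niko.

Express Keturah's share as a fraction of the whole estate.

The entire £2,952,000 passes to the siblings and their issue.
Counting each half-blood sibling's line as half a unit, there are 4 units in £2,952,000, so one unit is £738,000. Whole-blood lines (Wiremu, Teodor, and Zephyr) take £738,000 each; half-blood lines (Lena and Ines) take £369,000 each.
Ines's share (£369,000) is divided into 3 shares of £123,000: Alma, Keturah, and Valentina each take £123,000.

Keturah receives 1/24 of the estate.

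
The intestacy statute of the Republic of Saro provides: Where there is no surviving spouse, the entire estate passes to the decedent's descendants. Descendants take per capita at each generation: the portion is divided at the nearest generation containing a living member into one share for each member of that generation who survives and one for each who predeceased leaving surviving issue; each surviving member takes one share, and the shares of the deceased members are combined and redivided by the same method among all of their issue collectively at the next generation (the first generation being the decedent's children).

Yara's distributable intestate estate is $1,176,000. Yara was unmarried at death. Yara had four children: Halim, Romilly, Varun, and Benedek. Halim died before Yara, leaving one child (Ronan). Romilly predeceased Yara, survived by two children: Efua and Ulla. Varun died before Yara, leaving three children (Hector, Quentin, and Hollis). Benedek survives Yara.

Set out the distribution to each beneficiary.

The entire $1,176,000 passes to the descendants.
That amount ($1,176,000) is divided at the children's generation into 4 shares of $294,000. Benedek takes $294,000. The 3 shares of the deceased (Halim, Romilly, and Varun) are combined into a pool of $882,000.
That pool ($882,000) is divided at the grandchildren's generation equally among Ronan, Efua, Ulla, Hector, Quentin, and Hollis: $147,000 each.

Ronan: $147,000; Efua: $147,000; Ulla: $147,000; Hector: $147,000; Quentin: $147,000; Hollis: $147,000; Benedek: $294,000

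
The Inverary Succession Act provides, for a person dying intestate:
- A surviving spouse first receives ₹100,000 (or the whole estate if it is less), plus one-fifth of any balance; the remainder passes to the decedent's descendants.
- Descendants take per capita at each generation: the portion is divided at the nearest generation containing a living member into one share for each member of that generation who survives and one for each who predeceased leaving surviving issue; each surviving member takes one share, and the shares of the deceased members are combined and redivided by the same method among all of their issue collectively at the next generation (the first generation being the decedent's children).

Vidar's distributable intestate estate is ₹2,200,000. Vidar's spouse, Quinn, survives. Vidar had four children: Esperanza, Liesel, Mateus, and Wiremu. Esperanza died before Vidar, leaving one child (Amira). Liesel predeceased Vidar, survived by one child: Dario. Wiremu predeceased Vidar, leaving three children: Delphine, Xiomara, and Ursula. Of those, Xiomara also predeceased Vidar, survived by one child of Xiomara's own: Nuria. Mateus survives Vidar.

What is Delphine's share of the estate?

Delphine receives ₹252,000.

Quinn first takes ₹100,000, leaving a balance of ₹2,100,000. Quinn then takes one-fifth of the balance (₹420,000), for a total of ₹520,000. The remaining ₹1,680,000 passes to the descendants.
The descendants' portion (₹1,680,000) is divided at the children's generation into 4 shares of ₹420,000. Mateus takes ₹420,000. The 3 shares of the deceased (Esperanza, Liesel, and Wiremu) are combined into a pool of ₹1,260,000.
That pool (₹1,260,000) is divided at the grandchildren's generation into 5 shares of ₹252,000. Amira, Dario, Delphine, and Ursula each take ₹252,000. The remaining share for the deceased Xiomara (₹252,000) is carried to the next generation.
That pool (₹252,000) passes entirely to Nuria, the sole taker at the great-grandchildren's generation.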